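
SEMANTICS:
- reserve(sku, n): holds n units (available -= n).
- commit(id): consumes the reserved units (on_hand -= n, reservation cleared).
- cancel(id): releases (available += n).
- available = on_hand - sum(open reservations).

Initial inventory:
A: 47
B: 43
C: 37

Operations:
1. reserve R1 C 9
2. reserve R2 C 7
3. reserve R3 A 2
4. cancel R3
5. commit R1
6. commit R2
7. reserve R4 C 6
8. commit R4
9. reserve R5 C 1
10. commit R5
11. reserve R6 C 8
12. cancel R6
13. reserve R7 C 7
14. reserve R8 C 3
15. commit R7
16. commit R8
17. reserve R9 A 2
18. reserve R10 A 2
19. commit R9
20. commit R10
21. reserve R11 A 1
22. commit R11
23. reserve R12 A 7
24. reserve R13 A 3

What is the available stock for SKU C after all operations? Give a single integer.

Step 1: reserve R1 C 9 -> on_hand[A=47 B=43 C=37] avail[A=47 B=43 C=28] open={R1}
Step 2: reserve R2 C 7 -> on_hand[A=47 B=43 C=37] avail[A=47 B=43 C=21] open={R1,R2}
Step 3: reserve R3 A 2 -> on_hand[A=47 B=43 C=37] avail[A=45 B=43 C=21] open={R1,R2,R3}
Step 4: cancel R3 -> on_hand[A=47 B=43 C=37] avail[A=47 B=43 C=21] open={R1,R2}
Step 5: commit R1 -> on_hand[A=47 B=43 C=28] avail[A=47 B=43 C=21] open={R2}
Step 6: commit R2 -> on_hand[A=47 B=43 C=21] avail[A=47 B=43 C=21] open={}
Step 7: reserve R4 C 6 -> on_hand[A=47 B=43 C=21] avail[A=47 B=43 C=15] open={R4}
Step 8: commit R4 -> on_hand[A=47 B=43 C=15] avail[A=47 B=43 C=15] open={}
Step 9: reserve R5 C 1 -> on_hand[A=47 B=43 C=15] avail[A=47 B=43 C=14] open={R5}
Step 10: commit R5 -> on_hand[A=47 B=43 C=14] avail[A=47 B=43 C=14] open={}
Step 11: reserve R6 C 8 -> on_hand[A=47 B=43 C=14] avail[A=47 B=43 C=6] open={R6}
Step 12: cancel R6 -> on_hand[A=47 B=43 C=14] avail[A=47 B=43 C=14] open={}
Step 13: reserve R7 C 7 -> on_hand[A=47 B=43 C=14] avail[A=47 B=43 C=7] open={R7}
Step 14: reserve R8 C 3 -> on_hand[A=47 B=43 C=14] avail[A=47 B=43 C=4] open={R7,R8}
Step 15: commit R7 -> on_hand[A=47 B=43 C=7] avail[A=47 B=43 C=4] open={R8}
Step 16: commit R8 -> on_hand[A=47 B=43 C=4] avail[A=47 B=43 C=4] open={}
Step 17: reserve R9 A 2 -> on_hand[A=47 B=43 C=4] avail[A=45 B=43 C=4] open={R9}
Step 18: reserve R10 A 2 -> on_hand[A=47 B=43 C=4] avail[A=43 B=43 C=4] open={R10,R9}
Step 19: commit R9 -> on_hand[A=45 B=43 C=4] avail[A=43 B=43 C=4] open={R10}
Step 20: commit R10 -> on_hand[A=43 B=43 C=4] avail[A=43 B=43 C=4] open={}
Step 21: reserve R11 A 1 -> on_hand[A=43 B=43 C=4] avail[A=42 B=43 C=4] open={R11}
Step 22: commit R11 -> on_hand[A=42 B=43 C=4] avail[A=42 B=43 C=4] open={}
Step 23: reserve R12 A 7 -> on_hand[A=42 B=43 C=4] avail[A=35 B=43 C=4] open={R12}
Step 24: reserve R13 A 3 -> on_hand[A=42 B=43 C=4] avail[A=32 B=43 C=4] open={R12,R13}
Final available[C] = 4

Answer: 4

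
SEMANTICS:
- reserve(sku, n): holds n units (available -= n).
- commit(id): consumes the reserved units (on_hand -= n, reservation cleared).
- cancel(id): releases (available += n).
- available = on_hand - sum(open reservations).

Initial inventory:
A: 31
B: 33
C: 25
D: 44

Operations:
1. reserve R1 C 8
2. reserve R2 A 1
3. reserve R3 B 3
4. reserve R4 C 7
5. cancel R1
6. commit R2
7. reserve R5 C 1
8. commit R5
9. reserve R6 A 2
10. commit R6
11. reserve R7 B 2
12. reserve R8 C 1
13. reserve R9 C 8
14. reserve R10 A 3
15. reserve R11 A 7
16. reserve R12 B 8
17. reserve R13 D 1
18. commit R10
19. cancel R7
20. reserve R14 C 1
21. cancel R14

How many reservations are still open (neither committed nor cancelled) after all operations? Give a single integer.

Answer: 7

Derivation:
Step 1: reserve R1 C 8 -> on_hand[A=31 B=33 C=25 D=44] avail[A=31 B=33 C=17 D=44] open={R1}
Step 2: reserve R2 A 1 -> on_hand[A=31 B=33 C=25 D=44] avail[A=30 B=33 C=17 D=44] open={R1,R2}
Step 3: reserve R3 B 3 -> on_hand[A=31 B=33 C=25 D=44] avail[A=30 B=30 C=17 D=44] open={R1,R2,R3}
Step 4: reserve R4 C 7 -> on_hand[A=31 B=33 C=25 D=44] avail[A=30 B=30 C=10 D=44] open={R1,R2,R3,R4}
Step 5: cancel R1 -> on_hand[A=31 B=33 C=25 D=44] avail[A=30 B=30 C=18 D=44] open={R2,R3,R4}
Step 6: commit R2 -> on_hand[A=30 B=33 C=25 D=44] avail[A=30 B=30 C=18 D=44] open={R3,R4}
Step 7: reserve R5 C 1 -> on_hand[A=30 B=33 C=25 D=44] avail[A=30 B=30 C=17 D=44] open={R3,R4,R5}
Step 8: commit R5 -> on_hand[A=30 B=33 C=24 D=44] avail[A=30 B=30 C=17 D=44] open={R3,R4}
Step 9: reserve R6 A 2 -> on_hand[A=30 B=33 C=24 D=44] avail[A=28 B=30 C=17 D=44] open={R3,R4,R6}
Step 10: commit R6 -> on_hand[A=28 B=33 C=24 D=44] avail[A=28 B=30 C=17 D=44] open={R3,R4}
Step 11: reserve R7 B 2 -> on_hand[A=28 B=33 C=24 D=44] avail[A=28 B=28 C=17 D=44] open={R3,R4,R7}
Step 12: reserve R8 C 1 -> on_hand[A=28 B=33 C=24 D=44] avail[A=28 B=28 C=16 D=44] open={R3,R4,R7,R8}
Step 13: reserve R9 C 8 -> on_hand[A=28 B=33 C=24 D=44] avail[A=28 B=28 C=8 D=44] open={R3,R4,R7,R8,R9}
Step 14: reserve R10 A 3 -> on_hand[A=28 B=33 C=24 D=44] avail[A=25 B=28 C=8 D=44] open={R10,R3,R4,R7,R8,R9}
Step 15: reserve R11 A 7 -> on_hand[A=28 B=33 C=24 D=44] avail[A=18 B=28 C=8 D=44] open={R10,R11,R3,R4,R7,R8,R9}
Step 16: reserve R12 B 8 -> on_hand[A=28 B=33 C=24 D=44] avail[A=18 B=20 C=8 D=44] open={R10,R11,R12,R3,R4,R7,R8,R9}
Step 17: reserve R13 D 1 -> on_hand[A=28 B=33 C=24 D=44] avail[A=18 B=20 C=8 D=43] open={R10,R11,R12,R13,R3,R4,R7,R8,R9}
Step 18: commit R10 -> on_hand[A=25 B=33 C=24 D=44] avail[A=18 B=20 C=8 D=43] open={R11,R12,R13,R3,R4,R7,R8,R9}
Step 19: cancel R7 -> on_hand[A=25 B=33 C=24 D=44] avail[A=18 B=22 C=8 D=43] open={R11,R12,R13,R3,R4,R8,R9}
Step 20: reserve R14 C 1 -> on_hand[A=25 B=33 C=24 D=44] avail[A=18 B=22 C=7 D=43] open={R11,R12,R13,R14,R3,R4,R8,R9}
Step 21: cancel R14 -> on_hand[A=25 B=33 C=24 D=44] avail[A=18 B=22 C=8 D=43] open={R11,R12,R13,R3,R4,R8,R9}
Open reservations: ['R11', 'R12', 'R13', 'R3', 'R4', 'R8', 'R9'] -> 7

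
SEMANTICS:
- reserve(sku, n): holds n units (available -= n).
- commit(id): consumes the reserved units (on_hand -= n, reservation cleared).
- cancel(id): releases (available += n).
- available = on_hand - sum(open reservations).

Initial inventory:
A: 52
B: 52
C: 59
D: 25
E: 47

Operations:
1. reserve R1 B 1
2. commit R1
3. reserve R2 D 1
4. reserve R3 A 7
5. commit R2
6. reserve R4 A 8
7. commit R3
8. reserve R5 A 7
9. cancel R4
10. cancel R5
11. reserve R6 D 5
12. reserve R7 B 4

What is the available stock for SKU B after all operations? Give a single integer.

Answer: 47

Derivation:
Step 1: reserve R1 B 1 -> on_hand[A=52 B=52 C=59 D=25 E=47] avail[A=52 B=51 C=59 D=25 E=47] open={R1}
Step 2: commit R1 -> on_hand[A=52 B=51 C=59 D=25 E=47] avail[A=52 B=51 C=59 D=25 E=47] open={}
Step 3: reserve R2 D 1 -> on_hand[A=52 B=51 C=59 D=25 E=47] avail[A=52 B=51 C=59 D=24 E=47] open={R2}
Step 4: reserve R3 A 7 -> on_hand[A=52 B=51 C=59 D=25 E=47] avail[A=45 B=51 C=59 D=24 E=47] open={R2,R3}
Step 5: commit R2 -> on_hand[A=52 B=51 C=59 D=24 E=47] avail[A=45 B=51 C=59 D=24 E=47] open={R3}
Step 6: reserve R4 A 8 -> on_hand[A=52 B=51 C=59 D=24 E=47] avail[A=37 B=51 C=59 D=24 E=47] open={R3,R4}
Step 7: commit R3 -> on_hand[A=45 B=51 C=59 D=24 E=47] avail[A=37 B=51 C=59 D=24 E=47] open={R4}
Step 8: reserve R5 A 7 -> on_hand[A=45 B=51 C=59 D=24 E=47] avail[A=30 B=51 C=59 D=24 E=47] open={R4,R5}
Step 9: cancel R4 -> on_hand[A=45 B=51 C=59 D=24 E=47] avail[A=38 B=51 C=59 D=24 E=47] open={R5}
Step 10: cancel R5 -> on_hand[A=45 B=51 C=59 D=24 E=47] avail[A=45 B=51 C=59 D=24 E=47] open={}
Step 11: reserve R6 D 5 -> on_hand[A=45 B=51 C=59 D=24 E=47] avail[A=45 B=51 C=59 D=19 E=47] open={R6}
Step 12: reserve R7 B 4 -> on_hand[A=45 B=51 C=59 D=24 E=47] avail[A=45 B=47 C=59 D=19 E=47] open={R6,R7}
Final available[B] = 47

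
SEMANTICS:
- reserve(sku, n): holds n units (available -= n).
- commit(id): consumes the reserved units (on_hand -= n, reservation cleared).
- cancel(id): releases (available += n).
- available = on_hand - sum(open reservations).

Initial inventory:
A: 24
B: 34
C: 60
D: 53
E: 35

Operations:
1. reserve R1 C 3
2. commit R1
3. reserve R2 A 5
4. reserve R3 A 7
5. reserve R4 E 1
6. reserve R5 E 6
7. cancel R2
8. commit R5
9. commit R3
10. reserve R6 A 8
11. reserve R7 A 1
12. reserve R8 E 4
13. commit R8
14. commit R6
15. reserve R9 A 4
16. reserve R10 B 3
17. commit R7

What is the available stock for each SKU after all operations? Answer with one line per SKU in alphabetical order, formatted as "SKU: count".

Step 1: reserve R1 C 3 -> on_hand[A=24 B=34 C=60 D=53 E=35] avail[A=24 B=34 C=57 D=53 E=35] open={R1}
Step 2: commit R1 -> on_hand[A=24 B=34 C=57 D=53 E=35] avail[A=24 B=34 C=57 D=53 E=35] open={}
Step 3: reserve R2 A 5 -> on_hand[A=24 B=34 C=57 D=53 E=35] avail[A=19 B=34 C=57 D=53 E=35] open={R2}
Step 4: reserve R3 A 7 -> on_hand[A=24 B=34 C=57 D=53 E=35] avail[A=12 B=34 C=57 D=53 E=35] open={R2,R3}
Step 5: reserve R4 E 1 -> on_hand[A=24 B=34 C=57 D=53 E=35] avail[A=12 B=34 C=57 D=53 E=34] open={R2,R3,R4}
Step 6: reserve R5 E 6 -> on_hand[A=24 B=34 C=57 D=53 E=35] avail[A=12 B=34 C=57 D=53 E=28] open={R2,R3,R4,R5}
Step 7: cancel R2 -> on_hand[A=24 B=34 C=57 D=53 E=35] avail[A=17 B=34 C=57 D=53 E=28] open={R3,R4,R5}
Step 8: commit R5 -> on_hand[A=24 B=34 C=57 D=53 E=29] avail[A=17 B=34 C=57 D=53 E=28] open={R3,R4}
Step 9: commit R3 -> on_hand[A=17 B=34 C=57 D=53 E=29] avail[A=17 B=34 C=57 D=53 E=28] open={R4}
Step 10: reserve R6 A 8 -> on_hand[A=17 B=34 C=57 D=53 E=29] avail[A=9 B=34 C=57 D=53 E=28] open={R4,R6}
Step 11: reserve R7 A 1 -> on_hand[A=17 B=34 C=57 D=53 E=29] avail[A=8 B=34 C=57 D=53 E=28] open={R4,R6,R7}
Step 12: reserve R8 E 4 -> on_hand[A=17 B=34 C=57 D=53 E=29] avail[A=8 B=34 C=57 D=53 E=24] open={R4,R6,R7,R8}
Step 13: commit R8 -> on_hand[A=17 B=34 C=57 D=53 E=25] avail[A=8 B=34 C=57 D=53 E=24] open={R4,R6,R7}
Step 14: commit R6 -> on_hand[A=9 B=34 C=57 D=53 E=25] avail[A=8 B=34 C=57 D=53 E=24] open={R4,R7}
Step 15: reserve R9 A 4 -> on_hand[A=9 B=34 C=57 D=53 E=25] avail[A=4 B=34 C=57 D=53 E=24] open={R4,R7,R9}
Step 16: reserve R10 B 3 -> on_hand[A=9 B=34 C=57 D=53 E=25] avail[A=4 B=31 C=57 D=53 E=24] open={R10,R4,R7,R9}
Step 17: commit R7 -> on_hand[A=8 B=34 C=57 D=53 E=25] avail[A=4 B=31 C=57 D=53 E=24] open={R10,R4,R9}

Answer: A: 4
B: 31
C: 57
D: 53
E: 24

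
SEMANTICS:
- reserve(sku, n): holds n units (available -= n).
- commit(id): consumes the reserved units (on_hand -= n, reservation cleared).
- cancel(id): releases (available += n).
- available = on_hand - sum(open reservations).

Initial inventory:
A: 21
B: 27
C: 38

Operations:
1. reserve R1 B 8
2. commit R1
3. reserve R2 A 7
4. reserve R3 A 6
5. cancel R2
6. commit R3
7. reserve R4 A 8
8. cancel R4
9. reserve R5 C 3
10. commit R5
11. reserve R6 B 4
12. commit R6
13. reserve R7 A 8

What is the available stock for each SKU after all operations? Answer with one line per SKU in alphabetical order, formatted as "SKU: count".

Step 1: reserve R1 B 8 -> on_hand[A=21 B=27 C=38] avail[A=21 B=19 C=38] open={R1}
Step 2: commit R1 -> on_hand[A=21 B=19 C=38] avail[A=21 B=19 C=38] open={}
Step 3: reserve R2 A 7 -> on_hand[A=21 B=19 C=38] avail[A=14 B=19 C=38] open={R2}
Step 4: reserve R3 A 6 -> on_hand[A=21 B=19 C=38] avail[A=8 B=19 C=38] open={R2,R3}
Step 5: cancel R2 -> on_hand[A=21 B=19 C=38] avail[A=15 B=19 C=38] open={R3}
Step 6: commit R3 -> on_hand[A=15 B=19 C=38] avail[A=15 B=19 C=38] open={}
Step 7: reserve R4 A 8 -> on_hand[A=15 B=19 C=38] avail[A=7 B=19 C=38] open={R4}
Step 8: cancel R4 -> on_hand[A=15 B=19 C=38] avail[A=15 B=19 C=38] open={}
Step 9: reserve R5 C 3 -> on_hand[A=15 B=19 C=38] avail[A=15 B=19 C=35] open={R5}
Step 10: commit R5 -> on_hand[A=15 B=19 C=35] avail[A=15 B=19 C=35] open={}
Step 11: reserve R6 B 4 -> on_hand[A=15 B=19 C=35] avail[A=15 B=15 C=35] open={R6}
Step 12: commit R6 -> on_hand[A=15 B=15 C=35] avail[A=15 B=15 C=35] open={}
Step 13: reserve R7 A 8 -> on_hand[A=15 B=15 C=35] avail[A=7 B=15 C=35] open={R7}

Answer: A: 7
B: 15
C: 35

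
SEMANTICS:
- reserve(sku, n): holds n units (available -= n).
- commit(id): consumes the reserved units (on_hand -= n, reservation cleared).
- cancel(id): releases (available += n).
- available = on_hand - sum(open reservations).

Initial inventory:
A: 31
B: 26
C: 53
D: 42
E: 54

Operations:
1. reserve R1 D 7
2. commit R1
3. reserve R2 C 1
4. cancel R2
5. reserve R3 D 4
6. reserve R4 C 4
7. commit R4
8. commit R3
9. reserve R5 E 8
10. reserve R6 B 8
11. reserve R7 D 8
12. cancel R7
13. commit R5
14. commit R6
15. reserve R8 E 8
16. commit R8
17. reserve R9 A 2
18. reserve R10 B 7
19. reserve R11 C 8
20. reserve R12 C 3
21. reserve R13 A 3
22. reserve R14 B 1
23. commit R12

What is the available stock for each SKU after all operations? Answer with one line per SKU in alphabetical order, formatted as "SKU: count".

Step 1: reserve R1 D 7 -> on_hand[A=31 B=26 C=53 D=42 E=54] avail[A=31 B=26 C=53 D=35 E=54] open={R1}
Step 2: commit R1 -> on_hand[A=31 B=26 C=53 D=35 E=54] avail[A=31 B=26 C=53 D=35 E=54] open={}
Step 3: reserve R2 C 1 -> on_hand[A=31 B=26 C=53 D=35 E=54] avail[A=31 B=26 C=52 D=35 E=54] open={R2}
Step 4: cancel R2 -> on_hand[A=31 B=26 C=53 D=35 E=54] avail[A=31 B=26 C=53 D=35 E=54] open={}
Step 5: reserve R3 D 4 -> on_hand[A=31 B=26 C=53 D=35 E=54] avail[A=31 B=26 C=53 D=31 E=54] open={R3}
Step 6: reserve R4 C 4 -> on_hand[A=31 B=26 C=53 D=35 E=54] avail[A=31 B=26 C=49 D=31 E=54] open={R3,R4}
Step 7: commit R4 -> on_hand[A=31 B=26 C=49 D=35 E=54] avail[A=31 B=26 C=49 D=31 E=54] open={R3}
Step 8: commit R3 -> on_hand[A=31 B=26 C=49 D=31 E=54] avail[A=31 B=26 C=49 D=31 E=54] open={}
Step 9: reserve R5 E 8 -> on_hand[A=31 B=26 C=49 D=31 E=54] avail[A=31 B=26 C=49 D=31 E=46] open={R5}
Step 10: reserve R6 B 8 -> on_hand[A=31 B=26 C=49 D=31 E=54] avail[A=31 B=18 C=49 D=31 E=46] open={R5,R6}
Step 11: reserve R7 D 8 -> on_hand[A=31 B=26 C=49 D=31 E=54] avail[A=31 B=18 C=49 D=23 E=46] open={R5,R6,R7}
Step 12: cancel R7 -> on_hand[A=31 B=26 C=49 D=31 E=54] avail[A=31 B=18 C=49 D=31 E=46] open={R5,R6}
Step 13: commit R5 -> on_hand[A=31 B=26 C=49 D=31 E=46] avail[A=31 B=18 C=49 D=31 E=46] open={R6}
Step 14: commit R6 -> on_hand[A=31 B=18 C=49 D=31 E=46] avail[A=31 B=18 C=49 D=31 E=46] open={}
Step 15: reserve R8 E 8 -> on_hand[A=31 B=18 C=49 D=31 E=46] avail[A=31 B=18 C=49 D=31 E=38] open={R8}
Step 16: commit R8 -> on_hand[A=31 B=18 C=49 D=31 E=38] avail[A=31 B=18 C=49 D=31 E=38] open={}
Step 17: reserve R9 A 2 -> on_hand[A=31 B=18 C=49 D=31 E=38] avail[A=29 B=18 C=49 D=31 E=38] open={R9}
Step 18: reserve R10 B 7 -> on_hand[A=31 B=18 C=49 D=31 E=38] avail[A=29 B=11 C=49 D=31 E=38] open={R10,R9}
Step 19: reserve R11 C 8 -> on_hand[A=31 B=18 C=49 D=31 E=38] avail[A=29 B=11 C=41 D=31 E=38] open={R10,R11,R9}
Step 20: reserve R12 C 3 -> on_hand[A=31 B=18 C=49 D=31 E=38] avail[A=29 B=11 C=38 D=31 E=38] open={R10,R11,R12,R9}
Step 21: reserve R13 A 3 -> on_hand[A=31 B=18 C=49 D=31 E=38] avail[A=26 B=11 C=38 D=31 E=38] open={R10,R11,R12,R13,R9}
Step 22: reserve R14 B 1 -> on_hand[A=31 B=18 C=49 D=31 E=38] avail[A=26 B=10 C=38 D=31 E=38] open={R10,R11,R12,R13,R14,R9}
Step 23: commit R12 -> on_hand[A=31 B=18 C=46 D=31 E=38] avail[A=26 B=10 C=38 D=31 E=38] open={R10,R11,R13,R14,R9}

Answer: A: 26
B: 10
C: 38
D: 31
E: 38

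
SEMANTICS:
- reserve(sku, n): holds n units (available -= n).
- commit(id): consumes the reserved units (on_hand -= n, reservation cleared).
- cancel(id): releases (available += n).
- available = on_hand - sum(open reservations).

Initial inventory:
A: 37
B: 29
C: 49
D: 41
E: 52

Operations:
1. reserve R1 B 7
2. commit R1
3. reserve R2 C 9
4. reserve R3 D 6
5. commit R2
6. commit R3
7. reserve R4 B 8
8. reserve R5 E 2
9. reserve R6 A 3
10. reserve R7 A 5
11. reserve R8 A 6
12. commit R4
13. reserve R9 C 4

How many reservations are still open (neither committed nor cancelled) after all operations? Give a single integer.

Step 1: reserve R1 B 7 -> on_hand[A=37 B=29 C=49 D=41 E=52] avail[A=37 B=22 C=49 D=41 E=52] open={R1}
Step 2: commit R1 -> on_hand[A=37 B=22 C=49 D=41 E=52] avail[A=37 B=22 C=49 D=41 E=52] open={}
Step 3: reserve R2 C 9 -> on_hand[A=37 B=22 C=49 D=41 E=52] avail[A=37 B=22 C=40 D=41 E=52] open={R2}
Step 4: reserve R3 D 6 -> on_hand[A=37 B=22 C=49 D=41 E=52] avail[A=37 B=22 C=40 D=35 E=52] open={R2,R3}
Step 5: commit R2 -> on_hand[A=37 B=22 C=40 D=41 E=52] avail[A=37 B=22 C=40 D=35 E=52] open={R3}
Step 6: commit R3 -> on_hand[A=37 B=22 C=40 D=35 E=52] avail[A=37 B=22 C=40 D=35 E=52] open={}
Step 7: reserve R4 B 8 -> on_hand[A=37 B=22 C=40 D=35 E=52] avail[A=37 B=14 C=40 D=35 E=52] open={R4}
Step 8: reserve R5 E 2 -> on_hand[A=37 B=22 C=40 D=35 E=52] avail[A=37 B=14 C=40 D=35 E=50] open={R4,R5}
Step 9: reserve R6 A 3 -> on_hand[A=37 B=22 C=40 D=35 E=52] avail[A=34 B=14 C=40 D=35 E=50] open={R4,R5,R6}
Step 10: reserve R7 A 5 -> on_hand[A=37 B=22 C=40 D=35 E=52] avail[A=29 B=14 C=40 D=35 E=50] open={R4,R5,R6,R7}
Step 11: reserve R8 A 6 -> on_hand[A=37 B=22 C=40 D=35 E=52] avail[A=23 B=14 C=40 D=35 E=50] open={R4,R5,R6,R7,R8}
Step 12: commit R4 -> on_hand[A=37 B=14 C=40 D=35 E=52] avail[A=23 B=14 C=40 D=35 E=50] open={R5,R6,R7,R8}
Step 13: reserve R9 C 4 -> on_hand[A=37 B=14 C=40 D=35 E=52] avail[A=23 B=14 C=36 D=35 E=50] open={R5,R6,R7,R8,R9}
Open reservations: ['R5', 'R6', 'R7', 'R8', 'R9'] -> 5

Answer: 5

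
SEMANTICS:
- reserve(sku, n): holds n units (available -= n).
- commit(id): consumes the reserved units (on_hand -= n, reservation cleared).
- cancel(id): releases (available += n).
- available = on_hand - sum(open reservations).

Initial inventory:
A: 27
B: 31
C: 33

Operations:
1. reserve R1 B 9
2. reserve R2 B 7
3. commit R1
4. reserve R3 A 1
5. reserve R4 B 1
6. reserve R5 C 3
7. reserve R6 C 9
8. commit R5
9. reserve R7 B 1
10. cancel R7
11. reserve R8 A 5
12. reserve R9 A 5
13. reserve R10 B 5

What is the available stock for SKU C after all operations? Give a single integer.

Answer: 21

Derivation:
Step 1: reserve R1 B 9 -> on_hand[A=27 B=31 C=33] avail[A=27 B=22 C=33] open={R1}
Step 2: reserve R2 B 7 -> on_hand[A=27 B=31 C=33] avail[A=27 B=15 C=33] open={R1,R2}
Step 3: commit R1 -> on_hand[A=27 B=22 C=33] avail[A=27 B=15 C=33] open={R2}
Step 4: reserve R3 A 1 -> on_hand[A=27 B=22 C=33] avail[A=26 B=15 C=33] open={R2,R3}
Step 5: reserve R4 B 1 -> on_hand[A=27 B=22 C=33] avail[A=26 B=14 C=33] open={R2,R3,R4}
Step 6: reserve R5 C 3 -> on_hand[A=27 B=22 C=33] avail[A=26 B=14 C=30] open={R2,R3,R4,R5}
Step 7: reserve R6 C 9 -> on_hand[A=27 B=22 C=33] avail[A=26 B=14 C=21] open={R2,R3,R4,R5,R6}
Step 8: commit R5 -> on_hand[A=27 B=22 C=30] avail[A=26 B=14 C=21] open={R2,R3,R4,R6}
Step 9: reserve R7 B 1 -> on_hand[A=27 B=22 C=30] avail[A=26 B=13 C=21] open={R2,R3,R4,R6,R7}
Step 10: cancel R7 -> on_hand[A=27 B=22 C=30] avail[A=26 B=14 C=21] open={R2,R3,R4,R6}
Step 11: reserve R8 A 5 -> on_hand[A=27 B=22 C=30] avail[A=21 B=14 C=21] open={R2,R3,R4,R6,R8}
Step 12: reserve R9 A 5 -> on_hand[A=27 B=22 C=30] avail[A=16 B=14 C=21] open={R2,R3,R4,R6,R8,R9}
Step 13: reserve R10 B 5 -> on_hand[A=27 B=22 C=30] avail[A=16 B=9 C=21] open={R10,R2,R3,R4,R6,R8,R9}
Final available[C] = 21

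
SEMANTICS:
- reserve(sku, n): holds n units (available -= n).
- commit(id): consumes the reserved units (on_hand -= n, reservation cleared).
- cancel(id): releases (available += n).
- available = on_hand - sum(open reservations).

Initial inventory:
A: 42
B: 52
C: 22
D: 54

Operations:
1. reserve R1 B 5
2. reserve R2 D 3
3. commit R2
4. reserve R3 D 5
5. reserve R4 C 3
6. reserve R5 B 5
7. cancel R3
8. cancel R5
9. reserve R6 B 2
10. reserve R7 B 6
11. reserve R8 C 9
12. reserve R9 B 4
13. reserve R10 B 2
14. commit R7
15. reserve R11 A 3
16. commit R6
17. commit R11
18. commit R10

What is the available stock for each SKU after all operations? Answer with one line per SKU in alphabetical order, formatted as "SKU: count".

Answer: A: 39
B: 33
C: 10
D: 51

Derivation:
Step 1: reserve R1 B 5 -> on_hand[A=42 B=52 C=22 D=54] avail[A=42 B=47 C=22 D=54] open={R1}
Step 2: reserve R2 D 3 -> on_hand[A=42 B=52 C=22 D=54] avail[A=42 B=47 C=22 D=51] open={R1,R2}
Step 3: commit R2 -> on_hand[A=42 B=52 C=22 D=51] avail[A=42 B=47 C=22 D=51] open={R1}
Step 4: reserve R3 D 5 -> on_hand[A=42 B=52 C=22 D=51] avail[A=42 B=47 C=22 D=46] open={R1,R3}
Step 5: reserve R4 C 3 -> on_hand[A=42 B=52 C=22 D=51] avail[A=42 B=47 C=19 D=46] open={R1,R3,R4}
Step 6: reserve R5 B 5 -> on_hand[A=42 B=52 C=22 D=51] avail[A=42 B=42 C=19 D=46] open={R1,R3,R4,R5}
Step 7: cancel R3 -> on_hand[A=42 B=52 C=22 D=51] avail[A=42 B=42 C=19 D=51] open={R1,R4,R5}
Step 8: cancel R5 -> on_hand[A=42 B=52 C=22 D=51] avail[A=42 B=47 C=19 D=51] open={R1,R4}
Step 9: reserve R6 B 2 -> on_hand[A=42 B=52 C=22 D=51] avail[A=42 B=45 C=19 D=51] open={R1,R4,R6}
Step 10: reserve R7 B 6 -> on_hand[A=42 B=52 C=22 D=51] avail[A=42 B=39 C=19 D=51] open={R1,R4,R6,R7}
Step 11: reserve R8 C 9 -> on_hand[A=42 B=52 C=22 D=51] avail[A=42 B=39 C=10 D=51] open={R1,R4,R6,R7,R8}
Step 12: reserve R9 B 4 -> on_hand[A=42 B=52 C=22 D=51] avail[A=42 B=35 C=10 D=51] open={R1,R4,R6,R7,R8,R9}
Step 13: reserve R10 B 2 -> on_hand[A=42 B=52 C=22 D=51] avail[A=42 B=33 C=10 D=51] open={R1,R10,R4,R6,R7,R8,R9}
Step 14: commit R7 -> on_hand[A=42 B=46 C=22 D=51] avail[A=42 B=33 C=10 D=51] open={R1,R10,R4,R6,R8,R9}
Step 15: reserve R11 A 3 -> on_hand[A=42 B=46 C=22 D=51] avail[A=39 B=33 C=10 D=51] open={R1,R10,R11,R4,R6,R8,R9}
Step 16: commit R6 -> on_hand[A=42 B=44 C=22 D=51] avail[A=39 B=33 C=10 D=51] open={R1,R10,R11,R4,R8,R9}
Step 17: commit R11 -> on_hand[A=39 B=44 C=22 D=51] avail[A=39 B=33 C=10 D=51] open={R1,R10,R4,R8,R9}
Step 18: commit R10 -> on_hand[A=39 B=42 C=22 D=51] avail[A=39 B=33 C=10 D=51] open={R1,R4,R8,R9}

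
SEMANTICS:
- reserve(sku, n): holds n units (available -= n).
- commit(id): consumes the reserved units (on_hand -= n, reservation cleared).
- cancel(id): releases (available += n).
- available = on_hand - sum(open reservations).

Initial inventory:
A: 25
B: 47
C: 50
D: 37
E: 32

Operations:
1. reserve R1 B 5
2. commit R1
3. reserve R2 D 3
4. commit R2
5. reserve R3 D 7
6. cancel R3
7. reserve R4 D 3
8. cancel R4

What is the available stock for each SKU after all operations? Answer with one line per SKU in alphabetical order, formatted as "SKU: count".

Answer: A: 25
B: 42
C: 50
D: 34
E: 32

Derivation:
Step 1: reserve R1 B 5 -> on_hand[A=25 B=47 C=50 D=37 E=32] avail[A=25 B=42 C=50 D=37 E=32] open={R1}
Step 2: commit R1 -> on_hand[A=25 B=42 C=50 D=37 E=32] avail[A=25 B=42 C=50 D=37 E=32] open={}
Step 3: reserve R2 D 3 -> on_hand[A=25 B=42 C=50 D=37 E=32] avail[A=25 B=42 C=50 D=34 E=32] open={R2}
Step 4: commit R2 -> on_hand[A=25 B=42 C=50 D=34 E=32] avail[A=25 B=42 C=50 D=34 E=32] open={}
Step 5: reserve R3 D 7 -> on_hand[A=25 B=42 C=50 D=34 E=32] avail[A=25 B=42 C=50 D=27 E=32] open={R3}
Step 6: cancel R3 -> on_hand[A=25 B=42 C=50 D=34 E=32] avail[A=25 B=42 C=50 D=34 E=32] open={}
Step 7: reserve R4 D 3 -> on_hand[A=25 B=42 C=50 D=34 E=32] avail[A=25 B=42 C=50 D=31 E=32] open={R4}
Step 8: cancel R4 -> on_hand[A=25 B=42 C=50 D=34 E=32] avail[A=25 B=42 C=50 D=34 E=32] open={}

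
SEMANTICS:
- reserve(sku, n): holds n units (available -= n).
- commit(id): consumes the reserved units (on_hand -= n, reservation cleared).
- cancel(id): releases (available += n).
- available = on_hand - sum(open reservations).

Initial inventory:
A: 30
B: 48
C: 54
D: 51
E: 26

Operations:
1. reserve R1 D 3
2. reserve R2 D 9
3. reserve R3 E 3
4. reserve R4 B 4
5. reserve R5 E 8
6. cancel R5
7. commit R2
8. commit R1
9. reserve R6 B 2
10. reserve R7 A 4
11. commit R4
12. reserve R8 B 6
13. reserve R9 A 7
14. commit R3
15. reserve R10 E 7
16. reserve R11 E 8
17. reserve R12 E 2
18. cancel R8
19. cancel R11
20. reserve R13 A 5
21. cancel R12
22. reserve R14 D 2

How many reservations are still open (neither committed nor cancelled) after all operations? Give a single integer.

Answer: 6

Derivation:
Step 1: reserve R1 D 3 -> on_hand[A=30 B=48 C=54 D=51 E=26] avail[A=30 B=48 C=54 D=48 E=26] open={R1}
Step 2: reserve R2 D 9 -> on_hand[A=30 B=48 C=54 D=51 E=26] avail[A=30 B=48 C=54 D=39 E=26] open={R1,R2}
Step 3: reserve R3 E 3 -> on_hand[A=30 B=48 C=54 D=51 E=26] avail[A=30 B=48 C=54 D=39 E=23] open={R1,R2,R3}
Step 4: reserve R4 B 4 -> on_hand[A=30 B=48 C=54 D=51 E=26] avail[A=30 B=44 C=54 D=39 E=23] open={R1,R2,R3,R4}
Step 5: reserve R5 E 8 -> on_hand[A=30 B=48 C=54 D=51 E=26] avail[A=30 B=44 C=54 D=39 E=15] open={R1,R2,R3,R4,R5}
Step 6: cancel R5 -> on_hand[A=30 B=48 C=54 D=51 E=26] avail[A=30 B=44 C=54 D=39 E=23] open={R1,R2,R3,R4}
Step 7: commit R2 -> on_hand[A=30 B=48 C=54 D=42 E=26] avail[A=30 B=44 C=54 D=39 E=23] open={R1,R3,R4}
Step 8: commit R1 -> on_hand[A=30 B=48 C=54 D=39 E=26] avail[A=30 B=44 C=54 D=39 E=23] open={R3,R4}
Step 9: reserve R6 B 2 -> on_hand[A=30 B=48 C=54 D=39 E=26] avail[A=30 B=42 C=54 D=39 E=23] open={R3,R4,R6}
Step 10: reserve R7 A 4 -> on_hand[A=30 B=48 C=54 D=39 E=26] avail[A=26 B=42 C=54 D=39 E=23] open={R3,R4,R6,R7}
Step 11: commit R4 -> on_hand[A=30 B=44 C=54 D=39 E=26] avail[A=26 B=42 C=54 D=39 E=23] open={R3,R6,R7}
Step 12: reserve R8 B 6 -> on_hand[A=30 B=44 C=54 D=39 E=26] avail[A=26 B=36 C=54 D=39 E=23] open={R3,R6,R7,R8}
Step 13: reserve R9 A 7 -> on_hand[A=30 B=44 C=54 D=39 E=26] avail[A=19 B=36 C=54 D=39 E=23] open={R3,R6,R7,R8,R9}
Step 14: commit R3 -> on_hand[A=30 B=44 C=54 D=39 E=23] avail[A=19 B=36 C=54 D=39 E=23] open={R6,R7,R8,R9}
Step 15: reserve R10 E 7 -> on_hand[A=30 B=44 C=54 D=39 E=23] avail[A=19 B=36 C=54 D=39 E=16] open={R10,R6,R7,R8,R9}
Step 16: reserve R11 E 8 -> on_hand[A=30 B=44 C=54 D=39 E=23] avail[A=19 B=36 C=54 D=39 E=8] open={R10,R11,R6,R7,R8,R9}
Step 17: reserve R12 E 2 -> on_hand[A=30 B=44 C=54 D=39 E=23] avail[A=19 B=36 C=54 D=39 E=6] open={R10,R11,R12,R6,R7,R8,R9}
Step 18: cancel R8 -> on_hand[A=30 B=44 C=54 D=39 E=23] avail[A=19 B=42 C=54 D=39 E=6] open={R10,R11,R12,R6,R7,R9}
Step 19: cancel R11 -> on_hand[A=30 B=44 C=54 D=39 E=23] avail[A=19 B=42 C=54 D=39 E=14] open={R10,R12,R6,R7,R9}
Step 20: reserve R13 A 5 -> on_hand[A=30 B=44 C=54 D=39 E=23] avail[A=14 B=42 C=54 D=39 E=14] open={R10,R12,R13,R6,R7,R9}
Step 21: cancel R12 -> on_hand[A=30 B=44 C=54 D=39 E=23] avail[A=14 B=42 C=54 D=39 E=16] open={R10,R13,R6,R7,R9}
Step 22: reserve R14 D 2 -> on_hand[A=30 B=44 C=54 D=39 E=23] avail[A=14 B=42 C=54 D=37 E=16] open={R10,R13,R14,R6,R7,R9}
Open reservations: ['R10', 'R13', 'R14', 'R6', 'R7', 'R9'] -> 6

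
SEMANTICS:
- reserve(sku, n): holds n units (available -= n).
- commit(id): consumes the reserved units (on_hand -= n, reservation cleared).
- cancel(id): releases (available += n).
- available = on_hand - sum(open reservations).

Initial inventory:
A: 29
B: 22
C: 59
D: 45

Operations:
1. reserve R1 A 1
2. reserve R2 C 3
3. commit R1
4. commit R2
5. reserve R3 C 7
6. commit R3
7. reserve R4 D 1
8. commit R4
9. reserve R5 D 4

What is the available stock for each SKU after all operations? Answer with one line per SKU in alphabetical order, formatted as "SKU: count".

Step 1: reserve R1 A 1 -> on_hand[A=29 B=22 C=59 D=45] avail[A=28 B=22 C=59 D=45] open={R1}
Step 2: reserve R2 C 3 -> on_hand[A=29 B=22 C=59 D=45] avail[A=28 B=22 C=56 D=45] open={R1,R2}
Step 3: commit R1 -> on_hand[A=28 B=22 C=59 D=45] avail[A=28 B=22 C=56 D=45] open={R2}
Step 4: commit R2 -> on_hand[A=28 B=22 C=56 D=45] avail[A=28 B=22 C=56 D=45] open={}
Step 5: reserve R3 C 7 -> on_hand[A=28 B=22 C=56 D=45] avail[A=28 B=22 C=49 D=45] open={R3}
Step 6: commit R3 -> on_hand[A=28 B=22 C=49 D=45] avail[A=28 B=22 C=49 D=45] open={}
Step 7: reserve R4 D 1 -> on_hand[A=28 B=22 C=49 D=45] avail[A=28 B=22 C=49 D=44] open={R4}
Step 8: commit R4 -> on_hand[A=28 B=22 C=49 D=44] avail[A=28 B=22 C=49 D=44] open={}
Step 9: reserve R5 D 4 -> on_hand[A=28 B=22 C=49 D=44] avail[A=28 B=22 C=49 D=40] open={R5}

Answer: A: 28
B: 22
C: 49
D: 40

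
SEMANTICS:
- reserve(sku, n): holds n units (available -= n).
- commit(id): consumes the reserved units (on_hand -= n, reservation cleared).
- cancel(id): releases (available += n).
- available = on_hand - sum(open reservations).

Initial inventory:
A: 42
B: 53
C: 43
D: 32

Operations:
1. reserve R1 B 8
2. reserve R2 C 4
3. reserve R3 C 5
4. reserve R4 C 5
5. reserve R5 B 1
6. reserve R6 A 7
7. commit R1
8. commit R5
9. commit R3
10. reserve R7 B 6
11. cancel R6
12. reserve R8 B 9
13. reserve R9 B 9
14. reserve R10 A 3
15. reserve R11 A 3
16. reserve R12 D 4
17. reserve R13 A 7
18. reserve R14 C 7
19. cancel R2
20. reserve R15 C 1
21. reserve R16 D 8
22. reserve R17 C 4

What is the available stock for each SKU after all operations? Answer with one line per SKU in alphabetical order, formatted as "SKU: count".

Step 1: reserve R1 B 8 -> on_hand[A=42 B=53 C=43 D=32] avail[A=42 B=45 C=43 D=32] open={R1}
Step 2: reserve R2 C 4 -> on_hand[A=42 B=53 C=43 D=32] avail[A=42 B=45 C=39 D=32] open={R1,R2}
Step 3: reserve R3 C 5 -> on_hand[A=42 B=53 C=43 D=32] avail[A=42 B=45 C=34 D=32] open={R1,R2,R3}
Step 4: reserve R4 C 5 -> on_hand[A=42 B=53 C=43 D=32] avail[A=42 B=45 C=29 D=32] open={R1,R2,R3,R4}
Step 5: reserve R5 B 1 -> on_hand[A=42 B=53 C=43 D=32] avail[A=42 B=44 C=29 D=32] open={R1,R2,R3,R4,R5}
Step 6: reserve R6 A 7 -> on_hand[A=42 B=53 C=43 D=32] avail[A=35 B=44 C=29 D=32] open={R1,R2,R3,R4,R5,R6}
Step 7: commit R1 -> on_hand[A=42 B=45 C=43 D=32] avail[A=35 B=44 C=29 D=32] open={R2,R3,R4,R5,R6}
Step 8: commit R5 -> on_hand[A=42 B=44 C=43 D=32] avail[A=35 B=44 C=29 D=32] open={R2,R3,R4,R6}
Step 9: commit R3 -> on_hand[A=42 B=44 C=38 D=32] avail[A=35 B=44 C=29 D=32] open={R2,R4,R6}
Step 10: reserve R7 B 6 -> on_hand[A=42 B=44 C=38 D=32] avail[A=35 B=38 C=29 D=32] open={R2,R4,R6,R7}
Step 11: cancel R6 -> on_hand[A=42 B=44 C=38 D=32] avail[A=42 B=38 C=29 D=32] open={R2,R4,R7}
Step 12: reserve R8 B 9 -> on_hand[A=42 B=44 C=38 D=32] avail[A=42 B=29 C=29 D=32] open={R2,R4,R7,R8}
Step 13: reserve R9 B 9 -> on_hand[A=42 B=44 C=38 D=32] avail[A=42 B=20 C=29 D=32] open={R2,R4,R7,R8,R9}
Step 14: reserve R10 A 3 -> on_hand[A=42 B=44 C=38 D=32] avail[A=39 B=20 C=29 D=32] open={R10,R2,R4,R7,R8,R9}
Step 15: reserve R11 A 3 -> on_hand[A=42 B=44 C=38 D=32] avail[A=36 B=20 C=29 D=32] open={R10,R11,R2,R4,R7,R8,R9}
Step 16: reserve R12 D 4 -> on_hand[A=42 B=44 C=38 D=32] avail[A=36 B=20 C=29 D=28] open={R10,R11,R12,R2,R4,R7,R8,R9}
Step 17: reserve R13 A 7 -> on_hand[A=42 B=44 C=38 D=32] avail[A=29 B=20 C=29 D=28] open={R10,R11,R12,R13,R2,R4,R7,R8,R9}
Step 18: reserve R14 C 7 -> on_hand[A=42 B=44 C=38 D=32] avail[A=29 B=20 C=22 D=28] open={R10,R11,R12,R13,R14,R2,R4,R7,R8,R9}
Step 19: cancel R2 -> on_hand[A=42 B=44 C=38 D=32] avail[A=29 B=20 C=26 D=28] open={R10,R11,R12,R13,R14,R4,R7,R8,R9}
Step 20: reserve R15 C 1 -> on_hand[A=42 B=44 C=38 D=32] avail[A=29 B=20 C=25 D=28] open={R10,R11,R12,R13,R14,R15,R4,R7,R8,R9}
Step 21: reserve R16 D 8 -> on_hand[A=42 B=44 C=38 D=32] avail[A=29 B=20 C=25 D=20] open={R10,R11,R12,R13,R14,R15,R16,R4,R7,R8,R9}
Step 22: reserve R17 C 4 -> on_hand[A=42 B=44 C=38 D=32] avail[A=29 B=20 C=21 D=20] open={R10,R11,R12,R13,R14,R15,R16,R17,R4,R7,R8,R9}

Answer: A: 29
B: 20
C: 21
D: 20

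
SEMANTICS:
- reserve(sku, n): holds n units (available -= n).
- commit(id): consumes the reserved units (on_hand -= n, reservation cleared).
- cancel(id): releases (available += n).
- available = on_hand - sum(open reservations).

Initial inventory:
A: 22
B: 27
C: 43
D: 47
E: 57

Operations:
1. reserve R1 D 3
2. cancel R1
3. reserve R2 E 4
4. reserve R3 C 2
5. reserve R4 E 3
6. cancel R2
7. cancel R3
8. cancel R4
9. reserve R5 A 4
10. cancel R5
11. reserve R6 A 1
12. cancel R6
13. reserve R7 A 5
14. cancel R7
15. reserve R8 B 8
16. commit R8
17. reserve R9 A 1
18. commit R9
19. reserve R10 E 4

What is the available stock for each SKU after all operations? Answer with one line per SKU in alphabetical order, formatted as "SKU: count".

Step 1: reserve R1 D 3 -> on_hand[A=22 B=27 C=43 D=47 E=57] avail[A=22 B=27 C=43 D=44 E=57] open={R1}
Step 2: cancel R1 -> on_hand[A=22 B=27 C=43 D=47 E=57] avail[A=22 B=27 C=43 D=47 E=57] open={}
Step 3: reserve R2 E 4 -> on_hand[A=22 B=27 C=43 D=47 E=57] avail[A=22 B=27 C=43 D=47 E=53] open={R2}
Step 4: reserve R3 C 2 -> on_hand[A=22 B=27 C=43 D=47 E=57] avail[A=22 B=27 C=41 D=47 E=53] open={R2,R3}
Step 5: reserve R4 E 3 -> on_hand[A=22 B=27 C=43 D=47 E=57] avail[A=22 B=27 C=41 D=47 E=50] open={R2,R3,R4}
Step 6: cancel R2 -> on_hand[A=22 B=27 C=43 D=47 E=57] avail[A=22 B=27 C=41 D=47 E=54] open={R3,R4}
Step 7: cancel R3 -> on_hand[A=22 B=27 C=43 D=47 E=57] avail[A=22 B=27 C=43 D=47 E=54] open={R4}
Step 8: cancel R4 -> on_hand[A=22 B=27 C=43 D=47 E=57] avail[A=22 B=27 C=43 D=47 E=57] open={}
Step 9: reserve R5 A 4 -> on_hand[A=22 B=27 C=43 D=47 E=57] avail[A=18 B=27 C=43 D=47 E=57] open={R5}
Step 10: cancel R5 -> on_hand[A=22 B=27 C=43 D=47 E=57] avail[A=22 B=27 C=43 D=47 E=57] open={}
Step 11: reserve R6 A 1 -> on_hand[A=22 B=27 C=43 D=47 E=57] avail[A=21 B=27 C=43 D=47 E=57] open={R6}
Step 12: cancel R6 -> on_hand[A=22 B=27 C=43 D=47 E=57] avail[A=22 B=27 C=43 D=47 E=57] open={}
Step 13: reserve R7 A 5 -> on_hand[A=22 B=27 C=43 D=47 E=57] avail[A=17 B=27 C=43 D=47 E=57] open={R7}
Step 14: cancel R7 -> on_hand[A=22 B=27 C=43 D=47 E=57] avail[A=22 B=27 C=43 D=47 E=57] open={}
Step 15: reserve R8 B 8 -> on_hand[A=22 B=27 C=43 D=47 E=57] avail[A=22 B=19 C=43 D=47 E=57] open={R8}
Step 16: commit R8 -> on_hand[A=22 B=19 C=43 D=47 E=57] avail[A=22 B=19 C=43 D=47 E=57] open={}
Step 17: reserve R9 A 1 -> on_hand[A=22 B=19 C=43 D=47 E=57] avail[A=21 B=19 C=43 D=47 E=57] open={R9}
Step 18: commit R9 -> on_hand[A=21 B=19 C=43 D=47 E=57] avail[A=21 B=19 C=43 D=47 E=57] open={}
Step 19: reserve R10 E 4 -> on_hand[A=21 B=19 C=43 D=47 E=57] avail[A=21 B=19 C=43 D=47 E=53] open={R10}

Answer: A: 21
B: 19
C: 43
D: 47
E: 53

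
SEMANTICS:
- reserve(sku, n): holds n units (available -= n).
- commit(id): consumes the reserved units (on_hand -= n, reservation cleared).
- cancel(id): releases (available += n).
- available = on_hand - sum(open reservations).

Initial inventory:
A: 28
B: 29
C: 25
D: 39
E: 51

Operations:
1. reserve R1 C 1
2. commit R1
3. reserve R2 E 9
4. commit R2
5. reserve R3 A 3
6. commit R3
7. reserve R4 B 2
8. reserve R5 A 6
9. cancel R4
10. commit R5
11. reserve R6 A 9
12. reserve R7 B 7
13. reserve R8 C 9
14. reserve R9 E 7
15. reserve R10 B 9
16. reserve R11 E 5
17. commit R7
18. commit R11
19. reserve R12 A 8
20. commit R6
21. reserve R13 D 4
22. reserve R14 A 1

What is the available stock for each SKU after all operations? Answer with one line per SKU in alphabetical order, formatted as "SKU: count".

Answer: A: 1
B: 13
C: 15
D: 35
E: 30

Derivation:
Step 1: reserve R1 C 1 -> on_hand[A=28 B=29 C=25 D=39 E=51] avail[A=28 B=29 C=24 D=39 E=51] open={R1}
Step 2: commit R1 -> on_hand[A=28 B=29 C=24 D=39 E=51] avail[A=28 B=29 C=24 D=39 E=51] open={}
Step 3: reserve R2 E 9 -> on_hand[A=28 B=29 C=24 D=39 E=51] avail[A=28 B=29 C=24 D=39 E=42] open={R2}
Step 4: commit R2 -> on_hand[A=28 B=29 C=24 D=39 E=42] avail[A=28 B=29 C=24 D=39 E=42] open={}
Step 5: reserve R3 A 3 -> on_hand[A=28 B=29 C=24 D=39 E=42] avail[A=25 B=29 C=24 D=39 E=42] open={R3}
Step 6: commit R3 -> on_hand[A=25 B=29 C=24 D=39 E=42] avail[A=25 B=29 C=24 D=39 E=42] open={}
Step 7: reserve R4 B 2 -> on_hand[A=25 B=29 C=24 D=39 E=42] avail[A=25 B=27 C=24 D=39 E=42] open={R4}
Step 8: reserve R5 A 6 -> on_hand[A=25 B=29 C=24 D=39 E=42] avail[A=19 B=27 C=24 D=39 E=42] open={R4,R5}
Step 9: cancel R4 -> on_hand[A=25 B=29 C=24 D=39 E=42] avail[A=19 B=29 C=24 D=39 E=42] open={R5}
Step 10: commit R5 -> on_hand[A=19 B=29 C=24 D=39 E=42] avail[A=19 B=29 C=24 D=39 E=42] open={}
Step 11: reserve R6 A 9 -> on_hand[A=19 B=29 C=24 D=39 E=42] avail[A=10 B=29 C=24 D=39 E=42] open={R6}
Step 12: reserve R7 B 7 -> on_hand[A=19 B=29 C=24 D=39 E=42] avail[A=10 B=22 C=24 D=39 E=42] open={R6,R7}
Step 13: reserve R8 C 9 -> on_hand[A=19 B=29 C=24 D=39 E=42] avail[A=10 B=22 C=15 D=39 E=42] open={R6,R7,R8}
Step 14: reserve R9 E 7 -> on_hand[A=19 B=29 C=24 D=39 E=42] avail[A=10 B=22 C=15 D=39 E=35] open={R6,R7,R8,R9}
Step 15: reserve R10 B 9 -> on_hand[A=19 B=29 C=24 D=39 E=42] avail[A=10 B=13 C=15 D=39 E=35] open={R10,R6,R7,R8,R9}
Step 16: reserve R11 E 5 -> on_hand[A=19 B=29 C=24 D=39 E=42] avail[A=10 B=13 C=15 D=39 E=30] open={R10,R11,R6,R7,R8,R9}
Step 17: commit R7 -> on_hand[A=19 B=22 C=24 D=39 E=42] avail[A=10 B=13 C=15 D=39 E=30] open={R10,R11,R6,R8,R9}
Step 18: commit R11 -> on_hand[A=19 B=22 C=24 D=39 E=37] avail[A=10 B=13 C=15 D=39 E=30] open={R10,R6,R8,R9}
Step 19: reserve R12 A 8 -> on_hand[A=19 B=22 C=24 D=39 E=37] avail[A=2 B=13 C=15 D=39 E=30] open={R10,R12,R6,R8,R9}
Step 20: commit R6 -> on_hand[A=10 B=22 C=24 D=39 E=37] avail[A=2 B=13 C=15 D=39 E=30] open={R10,R12,R8,R9}
Step 21: reserve R13 D 4 -> on_hand[A=10 B=22 C=24 D=39 E=37] avail[A=2 B=13 C=15 D=35 E=30] open={R10,R12,R13,R8,R9}
Step 22: reserve R14 A 1 -> on_hand[A=10 B=22 C=24 D=39 E=37] avail[A=1 B=13 C=15 D=35 E=30] open={R10,R12,R13,R14,R8,R9}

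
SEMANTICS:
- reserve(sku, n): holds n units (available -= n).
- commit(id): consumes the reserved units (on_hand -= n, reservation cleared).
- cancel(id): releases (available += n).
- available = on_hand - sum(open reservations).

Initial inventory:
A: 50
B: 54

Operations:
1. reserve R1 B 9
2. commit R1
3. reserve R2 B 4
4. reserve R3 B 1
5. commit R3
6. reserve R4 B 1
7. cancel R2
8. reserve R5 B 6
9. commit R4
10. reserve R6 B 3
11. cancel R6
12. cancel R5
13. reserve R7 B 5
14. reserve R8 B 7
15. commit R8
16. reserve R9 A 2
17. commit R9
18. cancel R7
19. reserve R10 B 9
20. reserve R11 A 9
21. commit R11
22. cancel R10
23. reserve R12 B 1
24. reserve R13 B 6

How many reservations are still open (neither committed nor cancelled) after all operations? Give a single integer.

Step 1: reserve R1 B 9 -> on_hand[A=50 B=54] avail[A=50 B=45] open={R1}
Step 2: commit R1 -> on_hand[A=50 B=45] avail[A=50 B=45] open={}
Step 3: reserve R2 B 4 -> on_hand[A=50 B=45] avail[A=50 B=41] open={R2}
Step 4: reserve R3 B 1 -> on_hand[A=50 B=45] avail[A=50 B=40] open={R2,R3}
Step 5: commit R3 -> on_hand[A=50 B=44] avail[A=50 B=40] open={R2}
Step 6: reserve R4 B 1 -> on_hand[A=50 B=44] avail[A=50 B=39] open={R2,R4}
Step 7: cancel R2 -> on_hand[A=50 B=44] avail[A=50 B=43] open={R4}
Step 8: reserve R5 B 6 -> on_hand[A=50 B=44] avail[A=50 B=37] open={R4,R5}
Step 9: commit R4 -> on_hand[A=50 B=43] avail[A=50 B=37] open={R5}
Step 10: reserve R6 B 3 -> on_hand[A=50 B=43] avail[A=50 B=34] open={R5,R6}
Step 11: cancel R6 -> on_hand[A=50 B=43] avail[A=50 B=37] open={R5}
Step 12: cancel R5 -> on_hand[A=50 B=43] avail[A=50 B=43] open={}
Step 13: reserve R7 B 5 -> on_hand[A=50 B=43] avail[A=50 B=38] open={R7}
Step 14: reserve R8 B 7 -> on_hand[A=50 B=43] avail[A=50 B=31] open={R7,R8}
Step 15: commit R8 -> on_hand[A=50 B=36] avail[A=50 B=31] open={R7}
Step 16: reserve R9 A 2 -> on_hand[A=50 B=36] avail[A=48 B=31] open={R7,R9}
Step 17: commit R9 -> on_hand[A=48 B=36] avail[A=48 B=31] open={R7}
Step 18: cancel R7 -> on_hand[A=48 B=36] avail[A=48 B=36] open={}
Step 19: reserve R10 B 9 -> on_hand[A=48 B=36] avail[A=48 B=27] open={R10}
Step 20: reserve R11 A 9 -> on_hand[A=48 B=36] avail[A=39 B=27] open={R10,R11}
Step 21: commit R11 -> on_hand[A=39 B=36] avail[A=39 B=27] open={R10}
Step 22: cancel R10 -> on_hand[A=39 B=36] avail[A=39 B=36] open={}
Step 23: reserve R12 B 1 -> on_hand[A=39 B=36] avail[A=39 B=35] open={R12}
Step 24: reserve R13 B 6 -> on_hand[A=39 B=36] avail[A=39 B=29] open={R12,R13}
Open reservations: ['R12', 'R13'] -> 2

Answer: 2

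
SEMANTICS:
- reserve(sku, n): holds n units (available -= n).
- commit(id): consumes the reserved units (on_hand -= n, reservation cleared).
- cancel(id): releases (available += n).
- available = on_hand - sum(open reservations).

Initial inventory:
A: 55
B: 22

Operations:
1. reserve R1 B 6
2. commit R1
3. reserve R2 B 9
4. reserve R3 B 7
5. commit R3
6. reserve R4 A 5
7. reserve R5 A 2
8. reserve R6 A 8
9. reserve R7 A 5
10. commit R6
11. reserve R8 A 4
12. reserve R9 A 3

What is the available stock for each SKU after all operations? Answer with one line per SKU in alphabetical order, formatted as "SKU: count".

Step 1: reserve R1 B 6 -> on_hand[A=55 B=22] avail[A=55 B=16] open={R1}
Step 2: commit R1 -> on_hand[A=55 B=16] avail[A=55 B=16] open={}
Step 3: reserve R2 B 9 -> on_hand[A=55 B=16] avail[A=55 B=7] open={R2}
Step 4: reserve R3 B 7 -> on_hand[A=55 B=16] avail[A=55 B=0] open={R2,R3}
Step 5: commit R3 -> on_hand[A=55 B=9] avail[A=55 B=0] open={R2}
Step 6: reserve R4 A 5 -> on_hand[A=55 B=9] avail[A=50 B=0] open={R2,R4}
Step 7: reserve R5 A 2 -> on_hand[A=55 B=9] avail[A=48 B=0] open={R2,R4,R5}
Step 8: reserve R6 A 8 -> on_hand[A=55 B=9] avail[A=40 B=0] open={R2,R4,R5,R6}
Step 9: reserve R7 A 5 -> on_hand[A=55 B=9] avail[A=35 B=0] open={R2,R4,R5,R6,R7}
Step 10: commit R6 -> on_hand[A=47 B=9] avail[A=35 B=0] open={R2,R4,R5,R7}
Step 11: reserve R8 A 4 -> on_hand[A=47 B=9] avail[A=31 B=0] open={R2,R4,R5,R7,R8}
Step 12: reserve R9 A 3 -> on_hand[A=47 B=9] avail[A=28 B=0] open={R2,R4,R5,R7,R8,R9}

Answer: A: 28
B: 0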